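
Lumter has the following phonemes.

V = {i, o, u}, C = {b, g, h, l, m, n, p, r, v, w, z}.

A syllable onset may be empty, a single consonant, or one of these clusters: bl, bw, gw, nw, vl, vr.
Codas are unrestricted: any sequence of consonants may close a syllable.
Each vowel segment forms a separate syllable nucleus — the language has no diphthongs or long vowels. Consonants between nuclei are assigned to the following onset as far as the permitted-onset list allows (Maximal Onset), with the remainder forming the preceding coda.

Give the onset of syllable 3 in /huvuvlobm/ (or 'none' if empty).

The vowels are u, u, o — 3 nuclei, so 3 syllables.
Between /u/ (V1) and /u/ (V2): just /v/ — single C goes to the following onset.
Between /u/ (V2) and /o/ (V3): /vl/ is a licit onset in full, so it all attaches to the next syllable.
Putting it together: hu.vu.vlobm.
Syllable 3 is /vlobm/: onset /vl/, nucleus /o/, coda /bm/.

vl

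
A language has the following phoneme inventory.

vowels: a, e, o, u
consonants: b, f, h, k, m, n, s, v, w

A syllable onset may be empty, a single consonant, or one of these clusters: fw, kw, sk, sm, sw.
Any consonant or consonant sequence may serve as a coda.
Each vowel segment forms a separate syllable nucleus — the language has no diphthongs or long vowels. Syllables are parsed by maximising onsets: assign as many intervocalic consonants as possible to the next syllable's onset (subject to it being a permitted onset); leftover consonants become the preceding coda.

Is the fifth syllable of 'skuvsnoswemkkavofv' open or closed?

Vowels present: u, o, e, a, o; each is a nucleus, giving 5 syllables.
V1 /u/ – V2 /o/: /vsn/ — longest licit onset from the right is /n/, leaving /vs/ as coda.
V2 /o/ – V3 /e/: /sw/ is a licit onset in full, so it all attaches to the next syllable.
V3 /e/ – V4 /a/: /mkk/ — longest licit onset from the right is /k/, leaving /mk/ as coda.
V4 /a/ – V5 /o/: /v/ → onset of the next syllable (single consonants are always licit onsets).
Result: skuvs.no.swemk.ka.vofv.
Syllable 5 is /vofv/ with coda /fv/, so it is closed.

closed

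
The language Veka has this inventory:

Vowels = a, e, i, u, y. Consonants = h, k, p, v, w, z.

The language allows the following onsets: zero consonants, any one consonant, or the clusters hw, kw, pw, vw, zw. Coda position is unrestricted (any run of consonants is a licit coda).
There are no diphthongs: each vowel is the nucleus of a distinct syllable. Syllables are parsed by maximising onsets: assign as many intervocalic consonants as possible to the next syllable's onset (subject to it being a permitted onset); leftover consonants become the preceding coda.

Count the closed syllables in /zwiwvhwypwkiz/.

Vowels present: i, y, i; each is a nucleus, giving 3 syllables.
V1 /i/ – V2 /y/: cluster /wvhw/ — the longest permitted-onset suffix is /hw/; onset = /hw/, preceding coda = /wv/.
V2 /y/ – V3 /i/: /pwk/ — longest licit onset from the right is /k/, leaving /pw/ as coda.
So the parse is zwiwv.hwypw.kiz.
Classifying each syllable: /zwiwv/ (closed), /hwypw/ (closed), /kiz/ (closed).
Closed syllables: 3.

3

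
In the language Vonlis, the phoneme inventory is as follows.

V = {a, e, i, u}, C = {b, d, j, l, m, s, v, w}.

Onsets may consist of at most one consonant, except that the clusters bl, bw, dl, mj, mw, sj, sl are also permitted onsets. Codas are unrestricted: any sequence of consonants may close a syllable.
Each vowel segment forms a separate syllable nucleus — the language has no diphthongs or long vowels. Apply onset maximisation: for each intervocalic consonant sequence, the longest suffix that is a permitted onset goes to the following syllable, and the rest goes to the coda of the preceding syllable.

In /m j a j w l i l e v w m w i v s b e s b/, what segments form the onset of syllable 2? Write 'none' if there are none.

Nuclei (vowels): a, i, e, i, e → 5 syllables.
Between /a/ (V1) and /i/ (V2): /jwl/ splits as /jw/ + /l/ (/l/ is the longest suffix that is a licit onset).
Between /i/ (V2) and /e/ (V3): just /l/ — single C goes to the following onset.
Between /e/ (V3) and /i/ (V4): /vwmw/; trying suffixes from longest down, /mw/ is the first permitted one, so coda /vw/ | onset /mw/.
Between /i/ (V4) and /e/ (V5): cluster /vsb/ — the longest permitted-onset suffix is /b/; onset = /b/, preceding coda = /vs/.
Syllabification: mjajw.li.levw.mwivs.besb.
Syllable 2 is /li/: onset /l/, nucleus /i/, coda ∅.

l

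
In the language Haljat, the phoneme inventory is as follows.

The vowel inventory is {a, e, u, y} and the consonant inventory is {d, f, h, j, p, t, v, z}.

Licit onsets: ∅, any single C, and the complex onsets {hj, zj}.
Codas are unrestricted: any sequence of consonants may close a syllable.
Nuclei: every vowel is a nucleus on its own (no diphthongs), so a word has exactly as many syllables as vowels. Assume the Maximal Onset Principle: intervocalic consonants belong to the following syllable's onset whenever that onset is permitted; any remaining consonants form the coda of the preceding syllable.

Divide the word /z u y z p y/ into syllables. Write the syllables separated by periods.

Vowels present: u, y, y; each is a nucleus, giving 3 syllables.
Between /u/ (V1) and /y/ (V2): nothing intervenes; syllable break is V.V.
Between /y/ (V2) and /y/ (V3): /zp/; trying suffixes from longest down, /p/ is the first permitted one, so coda /z/ | onset /p/.

zu.yz.py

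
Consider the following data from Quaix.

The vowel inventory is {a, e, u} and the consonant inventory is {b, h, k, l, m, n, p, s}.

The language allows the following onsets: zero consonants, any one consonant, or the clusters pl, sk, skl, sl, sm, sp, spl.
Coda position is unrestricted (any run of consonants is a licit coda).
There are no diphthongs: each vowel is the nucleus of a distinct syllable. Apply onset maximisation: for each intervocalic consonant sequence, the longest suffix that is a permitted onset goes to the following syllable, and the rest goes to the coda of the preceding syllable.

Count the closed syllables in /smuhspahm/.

2

The vowels are u, a — 2 nuclei, so 2 syllables.
V1 /u/ – V2 /a/: /hsp/ splits as /h/ + /sp/ (/sp/ is the longest suffix that is a licit onset).
Putting it together: smuh.spahm.
Classifying each syllable: /smuh/ (closed), /spahm/ (closed).
Closed syllables: 2.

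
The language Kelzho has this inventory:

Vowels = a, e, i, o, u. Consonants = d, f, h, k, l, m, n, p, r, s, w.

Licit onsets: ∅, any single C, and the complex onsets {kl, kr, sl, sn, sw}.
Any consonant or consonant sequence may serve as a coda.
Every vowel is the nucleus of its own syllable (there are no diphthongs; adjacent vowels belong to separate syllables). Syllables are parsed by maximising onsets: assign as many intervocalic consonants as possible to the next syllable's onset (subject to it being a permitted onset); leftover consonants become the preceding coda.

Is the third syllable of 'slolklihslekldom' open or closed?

closed

The vowels are o, i, e, o — 4 nuclei, so 4 syllables.
/o…i/ gap (V1→V2): /lkl/; trying suffixes from longest down, /kl/ is the first permitted one, so coda /l/ | onset /kl/.
/i…e/ gap (V2→V3): cluster /hsl/ — the longest permitted-onset suffix is /sl/; onset = /sl/, preceding coda = /h/.
/e…o/ gap (V3→V4): /kld/ splits as /kl/ + /d/ (/d/ is the longest suffix that is a licit onset).
Syllabification: slol.klih.slekl.dom.
Syllable 3 is /slekl/ with coda /kl/, so it is closed.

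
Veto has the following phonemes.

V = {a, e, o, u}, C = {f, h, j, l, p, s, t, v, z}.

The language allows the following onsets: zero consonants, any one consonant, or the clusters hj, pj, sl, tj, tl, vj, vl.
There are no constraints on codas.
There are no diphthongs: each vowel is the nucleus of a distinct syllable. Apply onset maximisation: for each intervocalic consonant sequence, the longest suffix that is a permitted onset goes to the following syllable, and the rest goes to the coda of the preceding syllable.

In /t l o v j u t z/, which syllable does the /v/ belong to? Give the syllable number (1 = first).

Nuclei (vowels): o, u → 2 syllables.
σ1/σ2 boundary: /vj/ — entire cluster is a permitted onset → onset /vj/, coda ∅.
Putting it together: tlo.vjutz.
The /v/ is in the onset of syllable 2 (/vjutz/).

2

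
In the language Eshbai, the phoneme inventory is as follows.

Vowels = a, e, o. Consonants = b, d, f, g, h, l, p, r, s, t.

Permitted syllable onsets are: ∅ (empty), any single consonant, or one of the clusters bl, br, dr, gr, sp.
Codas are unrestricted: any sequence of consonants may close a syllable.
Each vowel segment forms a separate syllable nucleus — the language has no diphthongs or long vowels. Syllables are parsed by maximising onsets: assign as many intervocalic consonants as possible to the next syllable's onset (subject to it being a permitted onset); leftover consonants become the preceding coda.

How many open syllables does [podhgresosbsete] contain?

Vowels present: o, e, o, e, e; each is a nucleus, giving 5 syllables.
/o…e/ gap (V1→V2): cluster /dhgr/ — the longest permitted-onset suffix is /gr/; onset = /gr/, preceding coda = /dh/.
/e…o/ gap (V2→V3): just /s/ — single C goes to the following onset.
/o…e/ gap (V3→V4): /sbs/ splits as /sb/ + /s/ (/s/ is the longest suffix that is a licit onset).
/e…e/ gap (V4→V5): /t/ is a single consonant, so it becomes the next onset.
Result: podh.gre.sosb.se.te.
Classifying each syllable: /podh/ (closed), /gre/ (open), /sosb/ (closed), /se/ (open), /te/ (open).
Open syllables: 3.

3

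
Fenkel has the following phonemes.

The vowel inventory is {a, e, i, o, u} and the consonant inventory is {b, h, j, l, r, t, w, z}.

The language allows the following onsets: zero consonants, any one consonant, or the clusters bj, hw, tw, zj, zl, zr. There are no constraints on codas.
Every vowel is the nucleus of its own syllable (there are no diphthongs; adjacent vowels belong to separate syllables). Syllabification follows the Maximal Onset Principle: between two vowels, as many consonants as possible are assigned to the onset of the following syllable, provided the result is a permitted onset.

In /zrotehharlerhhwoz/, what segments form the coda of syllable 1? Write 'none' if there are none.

Nuclei (vowels): o, e, a, e, o → 5 syllables.
σ1/σ2 boundary: /t/ is a single consonant, so it becomes the next onset.
σ2/σ3 boundary: /hh/ — longest licit onset from the right is /h/, leaving /h/ as coda.
σ3/σ4 boundary: /rl/; trying suffixes from longest down, /l/ is the first permitted one, so coda /r/ | onset /l/.
σ4/σ5 boundary: cluster /rhhw/ — the longest permitted-onset suffix is /hw/; onset = /hw/, preceding coda = /rh/.
Result: zro.teh.har.lerh.hwoz.
Syllable 1 is /zro/: onset /zr/, nucleus /o/, coda ∅.

none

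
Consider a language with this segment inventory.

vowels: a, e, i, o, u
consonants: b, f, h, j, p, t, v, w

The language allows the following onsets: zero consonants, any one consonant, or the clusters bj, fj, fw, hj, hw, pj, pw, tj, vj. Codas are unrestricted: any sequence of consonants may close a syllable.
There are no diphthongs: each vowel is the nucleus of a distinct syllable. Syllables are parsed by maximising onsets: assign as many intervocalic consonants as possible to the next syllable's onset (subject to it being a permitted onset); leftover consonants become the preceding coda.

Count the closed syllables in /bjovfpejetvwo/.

2

Nuclei (vowels): o, e, e, o → 4 syllables.
/o…e/ gap (V1→V2): /vfp/; trying suffixes from longest down, /p/ is the first permitted one, so coda /vf/ | onset /p/.
/e…e/ gap (V2→V3): /j/ → onset of the next syllable (single consonants are always licit onsets).
/e…o/ gap (V3→V4): /tvw/; trying suffixes from longest down, /w/ is the first permitted one, so coda /tv/ | onset /w/.
Syllabification: bjovf.pe.jetv.wo.
Classifying each syllable: /bjovf/ (closed), /pe/ (open), /jetv/ (closed), /wo/ (open).
Closed syllables: 2.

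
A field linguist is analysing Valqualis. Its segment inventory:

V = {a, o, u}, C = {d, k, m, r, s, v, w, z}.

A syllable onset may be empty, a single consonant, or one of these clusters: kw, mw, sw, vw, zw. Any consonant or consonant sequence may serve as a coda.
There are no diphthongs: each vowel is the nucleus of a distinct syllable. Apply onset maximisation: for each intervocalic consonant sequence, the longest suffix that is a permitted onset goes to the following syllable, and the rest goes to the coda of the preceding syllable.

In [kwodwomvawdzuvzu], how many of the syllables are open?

1

The vowels are o, o, a, u, u — 5 nuclei, so 5 syllables.
Between /o/ (V1) and /o/ (V2): cluster /dw/ — the longest permitted-onset suffix is /w/; onset = /w/, preceding coda = /d/.
Between /o/ (V2) and /a/ (V3): /mv/ splits as /m/ + /v/ (/v/ is the longest suffix that is a licit onset).
Between /a/ (V3) and /u/ (V4): /wdz/ — longest licit onset from the right is /z/, leaving /wd/ as coda.
Between /u/ (V4) and /u/ (V5): /vz/ splits as /v/ + /z/ (/z/ is the longest suffix that is a licit onset).
Result: kwod.wom.vawd.zuv.zu.
Classifying each syllable: /kwod/ (closed), /wom/ (closed), /vawd/ (closed), /zuv/ (closed), /zu/ (open).
Open syllables: 1.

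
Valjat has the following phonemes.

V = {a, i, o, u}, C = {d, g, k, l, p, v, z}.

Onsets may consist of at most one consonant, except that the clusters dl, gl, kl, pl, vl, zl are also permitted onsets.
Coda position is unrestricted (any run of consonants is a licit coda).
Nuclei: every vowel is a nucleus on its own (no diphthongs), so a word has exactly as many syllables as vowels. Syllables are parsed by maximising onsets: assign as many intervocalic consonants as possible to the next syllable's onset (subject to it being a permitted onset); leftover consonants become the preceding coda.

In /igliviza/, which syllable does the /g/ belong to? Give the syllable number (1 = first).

2

Vowels present: i, i, i, a; each is a nucleus, giving 4 syllables.
/i…i/ gap (V1→V2): /gl/ — entire cluster is a permitted onset → onset /gl/, coda ∅.
/i…i/ gap (V2→V3): /v/ is a single consonant, so it becomes the next onset.
/i…a/ gap (V3→V4): /z/ → onset of the next syllable (single consonants are always licit onsets).
Result: i.gli.vi.za.
The /g/ is in the onset of syllable 2 (/gli/).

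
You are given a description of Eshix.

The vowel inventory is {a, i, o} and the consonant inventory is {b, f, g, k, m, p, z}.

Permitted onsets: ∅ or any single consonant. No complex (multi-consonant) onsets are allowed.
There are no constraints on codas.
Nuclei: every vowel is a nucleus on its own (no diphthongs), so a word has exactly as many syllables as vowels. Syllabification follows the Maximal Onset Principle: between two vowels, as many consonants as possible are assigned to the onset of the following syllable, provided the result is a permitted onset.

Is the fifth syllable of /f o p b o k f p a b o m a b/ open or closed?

The vowels are o, o, a, o, a — 5 nuclei, so 5 syllables.
σ1/σ2 boundary: /pb/ — longest licit onset from the right is /b/, leaving /p/ as coda.
σ2/σ3 boundary: /kfp/ — longest licit onset from the right is /p/, leaving /kf/ as coda.
σ3/σ4 boundary: just /b/ — single C goes to the following onset.
σ4/σ5 boundary: /m/ → onset of the next syllable (single consonants are always licit onsets).
Syllabification: fop.bokf.pa.bo.mab.
Syllable 5 is /mab/ with coda /b/, so it is closed.

closed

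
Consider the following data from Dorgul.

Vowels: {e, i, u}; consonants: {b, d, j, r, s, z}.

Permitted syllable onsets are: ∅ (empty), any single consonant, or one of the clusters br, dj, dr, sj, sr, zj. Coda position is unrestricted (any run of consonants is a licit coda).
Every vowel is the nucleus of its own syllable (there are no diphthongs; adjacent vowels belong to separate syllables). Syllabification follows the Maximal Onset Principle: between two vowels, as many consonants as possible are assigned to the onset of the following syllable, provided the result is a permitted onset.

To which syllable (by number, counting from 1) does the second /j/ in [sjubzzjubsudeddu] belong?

2

Vowels present: u, u, u, e, u; each is a nucleus, giving 5 syllables.
/u…u/ gap (V1→V2): /bzzj/ — longest licit onset from the right is /zj/, leaving /bz/ as coda.
/u…u/ gap (V2→V3): /bs/ — longest licit onset from the right is /s/, leaving /b/ as coda.
/u…e/ gap (V3→V4): /d/ → onset of the next syllable (single consonants are always licit onsets).
/e…u/ gap (V4→V5): cluster /dd/ — the longest permitted-onset suffix is /d/; onset = /d/, preceding coda = /d/.
Syllabification: sjubz.zjub.su.ded.du.
The second /j/ is in the onset of syllable 2 (/zjub/).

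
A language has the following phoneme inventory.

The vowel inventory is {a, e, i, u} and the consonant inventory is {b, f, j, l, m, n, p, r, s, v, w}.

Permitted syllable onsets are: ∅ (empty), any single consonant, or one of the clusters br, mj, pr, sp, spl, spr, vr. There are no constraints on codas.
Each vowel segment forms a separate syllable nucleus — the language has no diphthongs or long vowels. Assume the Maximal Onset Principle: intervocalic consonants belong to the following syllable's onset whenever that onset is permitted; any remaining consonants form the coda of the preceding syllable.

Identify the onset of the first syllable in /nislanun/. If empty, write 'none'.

n

Vowels present: i, a, u; each is a nucleus, giving 3 syllables.
V1 /i/ – V2 /a/: /sl/; trying suffixes from longest down, /l/ is the first permitted one, so coda /s/ | onset /l/.
V2 /a/ – V3 /u/: /n/ → onset of the next syllable (single consonants are always licit onsets).
So the parse is nis.la.nun.
Syllable 1 is /nis/: onset /n/, nucleus /i/, coda /s/.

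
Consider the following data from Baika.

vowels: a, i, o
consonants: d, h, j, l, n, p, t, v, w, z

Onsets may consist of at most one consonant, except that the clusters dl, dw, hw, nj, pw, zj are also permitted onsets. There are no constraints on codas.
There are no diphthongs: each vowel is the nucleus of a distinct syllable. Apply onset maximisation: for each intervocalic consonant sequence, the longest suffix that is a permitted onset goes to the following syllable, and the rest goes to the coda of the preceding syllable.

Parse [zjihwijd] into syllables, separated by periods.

The vowels are i, i — 2 nuclei, so 2 syllables.
V1 /i/ – V2 /i/: /hw/ is a licit onset in full, so it all attaches to the next syllable.

zji.hwijd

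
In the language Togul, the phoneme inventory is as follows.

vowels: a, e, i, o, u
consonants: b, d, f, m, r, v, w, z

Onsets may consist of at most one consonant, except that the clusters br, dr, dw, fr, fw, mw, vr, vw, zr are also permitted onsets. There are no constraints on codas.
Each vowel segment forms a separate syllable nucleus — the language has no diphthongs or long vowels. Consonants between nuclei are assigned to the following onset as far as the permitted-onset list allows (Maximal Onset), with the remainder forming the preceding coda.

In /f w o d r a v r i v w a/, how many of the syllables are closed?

Vowels present: o, a, i, a; each is a nucleus, giving 4 syllables.
σ1/σ2 boundary: /dr/ is a licit onset in full, so it all attaches to the next syllable.
σ2/σ3 boundary: cluster /vr/ — /vr/ is itself a permitted onset, so the whole cluster goes right; preceding coda = ∅.
σ3/σ4 boundary: /vw/ is a licit onset in full, so it all attaches to the next syllable.
Syllabification: fwo.dra.vri.vwa.
Classifying each syllable: /fwo/ (open), /dra/ (open), /vri/ (open), /vwa/ (open).
Closed syllables: 0.

0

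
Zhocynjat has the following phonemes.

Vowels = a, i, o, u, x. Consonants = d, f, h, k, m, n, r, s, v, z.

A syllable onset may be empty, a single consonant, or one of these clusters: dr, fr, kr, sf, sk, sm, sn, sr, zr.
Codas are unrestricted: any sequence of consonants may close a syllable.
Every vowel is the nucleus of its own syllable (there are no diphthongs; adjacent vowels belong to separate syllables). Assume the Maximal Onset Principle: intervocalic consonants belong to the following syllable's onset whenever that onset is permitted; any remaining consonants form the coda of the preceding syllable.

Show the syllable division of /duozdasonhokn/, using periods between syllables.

du.oz.da.son.hokn

Vowels present: u, o, a, o, o; each is a nucleus, giving 5 syllables.
/u…o/ gap (V1→V2): hiatus — the boundary sits between the two vowels.
/o…a/ gap (V2→V3): cluster /zd/ — the longest permitted-onset suffix is /d/; onset = /d/, preceding coda = /z/.
/a…o/ gap (V3→V4): just /s/ — single C goes to the following onset.
/o…o/ gap (V4→V5): /nh/; trying suffixes from longest down, /h/ is the first permitted one, so coda /n/ | onset /h/.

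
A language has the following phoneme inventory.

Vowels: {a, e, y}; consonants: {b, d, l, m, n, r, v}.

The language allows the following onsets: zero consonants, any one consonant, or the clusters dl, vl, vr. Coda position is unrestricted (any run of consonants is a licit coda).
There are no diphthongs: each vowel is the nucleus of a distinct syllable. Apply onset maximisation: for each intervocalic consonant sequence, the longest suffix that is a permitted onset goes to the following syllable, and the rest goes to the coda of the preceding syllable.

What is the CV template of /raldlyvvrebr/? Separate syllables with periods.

CVC.CCVC.CCVCC

Nuclei (vowels): a, y, e → 3 syllables.
V1 /a/ – V2 /y/: /ldl/; trying suffixes from longest down, /dl/ is the first permitted one, so coda /l/ | onset /dl/.
V2 /y/ – V3 /e/: /vvr/; trying suffixes from longest down, /vr/ is the first permitted one, so coda /v/ | onset /vr/.
Result: ral.dlyv.vrebr.
Mapping each syllable to C/V: /ral/ → CVC, /dlyv/ → CCVC, /vrebr/ → CCVCC.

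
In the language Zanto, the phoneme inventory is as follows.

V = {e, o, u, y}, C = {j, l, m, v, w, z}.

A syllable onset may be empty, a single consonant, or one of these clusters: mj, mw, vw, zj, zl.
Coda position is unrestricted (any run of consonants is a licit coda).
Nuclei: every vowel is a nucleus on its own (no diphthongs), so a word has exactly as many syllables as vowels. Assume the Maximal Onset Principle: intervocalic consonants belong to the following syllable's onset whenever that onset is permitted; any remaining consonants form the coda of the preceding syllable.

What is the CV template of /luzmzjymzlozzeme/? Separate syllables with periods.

CVCC.CCVC.CCVC.CV.CV

Vowels present: u, y, o, e, e; each is a nucleus, giving 5 syllables.
Between /u/ (V1) and /y/ (V2): /zmzj/; trying suffixes from longest down, /zj/ is the first permitted one, so coda /zm/ | onset /zj/.
Between /y/ (V2) and /o/ (V3): /mzl/ splits as /m/ + /zl/ (/zl/ is the longest suffix that is a licit onset).
Between /o/ (V3) and /e/ (V4): /zz/ — longest licit onset from the right is /z/, leaving /z/ as coda.
Between /e/ (V4) and /e/ (V5): just /m/ — single C goes to the following onset.
So the parse is luzm.zjym.zloz.ze.me.
Mapping each syllable to C/V: /luzm/ → CVCC, /zjym/ → CCVC, /zloz/ → CCVC, /ze/ → CV, /me/ → CV.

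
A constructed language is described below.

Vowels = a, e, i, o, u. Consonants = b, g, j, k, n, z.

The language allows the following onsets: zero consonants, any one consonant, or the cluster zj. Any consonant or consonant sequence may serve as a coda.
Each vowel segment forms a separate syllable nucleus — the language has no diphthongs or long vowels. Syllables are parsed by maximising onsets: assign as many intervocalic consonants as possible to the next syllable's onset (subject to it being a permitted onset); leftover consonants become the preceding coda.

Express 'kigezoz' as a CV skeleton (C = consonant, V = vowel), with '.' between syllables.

CV.CV.CVC

Nuclei (vowels): i, e, o → 3 syllables.
V1 /i/ – V2 /e/: just /g/ — single C goes to the following onset.
V2 /e/ – V3 /o/: /z/ is a single consonant, so it becomes the next onset.
Syllabification: ki.ge.zoz.
Mapping each syllable to C/V: /ki/ → CV, /ge/ → CV, /zoz/ → CVC.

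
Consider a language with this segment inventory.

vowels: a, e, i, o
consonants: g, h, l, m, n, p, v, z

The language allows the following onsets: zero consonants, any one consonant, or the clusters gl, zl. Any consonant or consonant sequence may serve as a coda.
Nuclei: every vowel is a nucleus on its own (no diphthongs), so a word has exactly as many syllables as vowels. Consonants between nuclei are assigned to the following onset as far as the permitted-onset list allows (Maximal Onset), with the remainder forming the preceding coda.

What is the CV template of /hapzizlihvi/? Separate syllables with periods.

Vowels present: a, i, i, i; each is a nucleus, giving 4 syllables.
Between /a/ (V1) and /i/ (V2): cluster /pz/ — the longest permitted-onset suffix is /z/; onset = /z/, preceding coda = /p/.
Between /i/ (V2) and /i/ (V3): /zl/ — entire cluster is a permitted onset → onset /zl/, coda ∅.
Between /i/ (V3) and /i/ (V4): /hv/ splits as /h/ + /v/ (/v/ is the longest suffix that is a licit onset).
So the parse is hap.zi.zlih.vi.
Mapping each syllable to C/V: /hap/ → CVC, /zi/ → CV, /zlih/ → CCVC, /vi/ → CV.

CVC.CV.CCVC.CV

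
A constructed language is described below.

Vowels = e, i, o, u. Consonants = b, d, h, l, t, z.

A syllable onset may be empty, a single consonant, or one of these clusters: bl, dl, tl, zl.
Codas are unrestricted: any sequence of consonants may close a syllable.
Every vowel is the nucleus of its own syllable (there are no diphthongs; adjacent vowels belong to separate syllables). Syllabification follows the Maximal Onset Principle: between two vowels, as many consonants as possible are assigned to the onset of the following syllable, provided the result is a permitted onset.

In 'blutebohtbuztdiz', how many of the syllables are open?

Nuclei (vowels): u, e, o, u, i → 5 syllables.
σ1/σ2 boundary: /t/ → onset of the next syllable (single consonants are always licit onsets).
σ2/σ3 boundary: just /b/ — single C goes to the following onset.
σ3/σ4 boundary: /htb/ — longest licit onset from the right is /b/, leaving /ht/ as coda.
σ4/σ5 boundary: /ztd/ — longest licit onset from the right is /d/, leaving /zt/ as coda.
So the parse is blu.te.boht.buzt.diz.
Classifying each syllable: /blu/ (open), /te/ (open), /boht/ (closed), /buzt/ (closed), /diz/ (closed).
Open syllables: 2.

2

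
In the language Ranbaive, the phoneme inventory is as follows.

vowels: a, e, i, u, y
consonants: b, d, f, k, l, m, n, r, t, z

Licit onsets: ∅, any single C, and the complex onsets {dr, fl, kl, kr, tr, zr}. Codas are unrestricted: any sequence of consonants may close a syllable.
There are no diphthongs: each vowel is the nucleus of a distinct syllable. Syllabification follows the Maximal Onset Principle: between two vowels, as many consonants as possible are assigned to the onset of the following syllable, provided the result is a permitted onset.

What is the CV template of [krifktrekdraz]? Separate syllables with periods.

The vowels are i, e, a — 3 nuclei, so 3 syllables.
V1 /i/ – V2 /e/: cluster /fktr/ — the longest permitted-onset suffix is /tr/; onset = /tr/, preceding coda = /fk/.
V2 /e/ – V3 /a/: /kdr/ — longest licit onset from the right is /dr/, leaving /k/ as coda.
So the parse is krifk.trek.draz.
Mapping each syllable to C/V: /krifk/ → CCVCC, /trek/ → CCVC, /draz/ → CCVC.

CCVCC.CCVC.CCVC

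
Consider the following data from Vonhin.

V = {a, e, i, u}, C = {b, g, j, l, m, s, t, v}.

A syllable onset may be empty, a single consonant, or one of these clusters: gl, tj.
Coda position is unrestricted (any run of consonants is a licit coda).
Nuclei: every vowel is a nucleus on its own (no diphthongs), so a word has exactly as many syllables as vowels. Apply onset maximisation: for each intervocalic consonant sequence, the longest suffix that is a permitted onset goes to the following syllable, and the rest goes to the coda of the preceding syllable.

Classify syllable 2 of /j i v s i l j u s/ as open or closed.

closed

Vowels present: i, i, u; each is a nucleus, giving 3 syllables.
σ1/σ2 boundary: /vs/ — longest licit onset from the right is /s/, leaving /v/ as coda.
σ2/σ3 boundary: cluster /lj/ — the longest permitted-onset suffix is /j/; onset = /j/, preceding coda = /l/.
Syllabification: jiv.sil.jus.
Syllable 2 is /sil/ with coda /l/, so it is closed.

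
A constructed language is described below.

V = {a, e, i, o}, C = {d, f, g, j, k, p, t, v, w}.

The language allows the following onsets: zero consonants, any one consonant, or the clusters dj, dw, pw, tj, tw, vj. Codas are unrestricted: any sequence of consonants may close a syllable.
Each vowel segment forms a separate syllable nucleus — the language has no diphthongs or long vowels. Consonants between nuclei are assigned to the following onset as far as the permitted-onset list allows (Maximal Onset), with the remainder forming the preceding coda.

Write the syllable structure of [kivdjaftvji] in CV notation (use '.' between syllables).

The vowels are i, a, i — 3 nuclei, so 3 syllables.
Between /i/ (V1) and /a/ (V2): /vdj/ — longest licit onset from the right is /dj/, leaving /v/ as coda.
Between /a/ (V2) and /i/ (V3): /ftvj/; trying suffixes from longest down, /vj/ is the first permitted one, so coda /ft/ | onset /vj/.
Syllabification: kiv.djaft.vji.
Mapping each syllable to C/V: /kiv/ → CVC, /djaft/ → CCVCC, /vji/ → CCV.

CVC.CCVCC.CCV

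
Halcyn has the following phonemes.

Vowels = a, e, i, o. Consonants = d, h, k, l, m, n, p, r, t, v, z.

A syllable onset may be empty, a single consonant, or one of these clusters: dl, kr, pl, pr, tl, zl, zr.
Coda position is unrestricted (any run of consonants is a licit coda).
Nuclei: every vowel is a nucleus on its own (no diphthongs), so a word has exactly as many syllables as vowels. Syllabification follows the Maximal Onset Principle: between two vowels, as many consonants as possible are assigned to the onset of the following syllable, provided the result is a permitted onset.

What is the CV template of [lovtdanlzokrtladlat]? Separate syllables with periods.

Nuclei (vowels): o, a, o, a, a → 5 syllables.
/o…a/ gap (V1→V2): /vtd/ — longest licit onset from the right is /d/, leaving /vt/ as coda.
/a…o/ gap (V2→V3): /nlz/; trying suffixes from longest down, /z/ is the first permitted one, so coda /nl/ | onset /z/.
/o…a/ gap (V3→V4): /krtl/; trying suffixes from longest down, /tl/ is the first permitted one, so coda /kr/ | onset /tl/.
/a…a/ gap (V4→V5): cluster /dl/ — /dl/ is itself a permitted onset, so the whole cluster goes right; preceding coda = ∅.
Result: lovt.danl.zokr.tla.dlat.
Mapping each syllable to C/V: /lovt/ → CVCC, /danl/ → CVCC, /zokr/ → CVCC, /tla/ → CCV, /dlat/ → CCVC.

CVCC.CVCC.CVCC.CCV.CCVC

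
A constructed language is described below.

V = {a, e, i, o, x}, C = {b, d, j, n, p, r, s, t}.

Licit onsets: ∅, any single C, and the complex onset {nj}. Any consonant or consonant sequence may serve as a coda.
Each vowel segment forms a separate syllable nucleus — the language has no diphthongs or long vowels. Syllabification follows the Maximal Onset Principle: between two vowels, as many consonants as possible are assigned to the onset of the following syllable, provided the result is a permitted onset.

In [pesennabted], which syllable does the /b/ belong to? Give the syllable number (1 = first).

Vowels present: e, e, a, e; each is a nucleus, giving 4 syllables.
σ1/σ2 boundary: just /s/ — single C goes to the following onset.
σ2/σ3 boundary: /nn/ — longest licit onset from the right is /n/, leaving /n/ as coda.
σ3/σ4 boundary: /bt/; trying suffixes from longest down, /t/ is the first permitted one, so coda /b/ | onset /t/.
Result: pe.sen.nab.ted.
The /b/ is in the coda of syllable 3 (/nab/).

3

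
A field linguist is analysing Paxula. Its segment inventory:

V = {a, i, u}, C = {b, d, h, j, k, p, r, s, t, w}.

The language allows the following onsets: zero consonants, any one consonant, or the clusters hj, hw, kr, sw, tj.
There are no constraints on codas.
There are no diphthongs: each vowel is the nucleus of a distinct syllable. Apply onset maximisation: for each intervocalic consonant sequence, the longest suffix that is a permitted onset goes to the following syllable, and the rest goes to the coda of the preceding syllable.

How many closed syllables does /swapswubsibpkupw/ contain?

4

Vowels present: a, u, i, u; each is a nucleus, giving 4 syllables.
Between /a/ (V1) and /u/ (V2): cluster /psw/ — the longest permitted-onset suffix is /sw/; onset = /sw/, preceding coda = /p/.
Between /u/ (V2) and /i/ (V3): /bs/ — longest licit onset from the right is /s/, leaving /b/ as coda.
Between /i/ (V3) and /u/ (V4): /bpk/ — longest licit onset from the right is /k/, leaving /bp/ as coda.
Putting it together: swap.swub.sibp.kupw.
Classifying each syllable: /swap/ (closed), /swub/ (closed), /sibp/ (closed), /kupw/ (closed).
Closed syllables: 4.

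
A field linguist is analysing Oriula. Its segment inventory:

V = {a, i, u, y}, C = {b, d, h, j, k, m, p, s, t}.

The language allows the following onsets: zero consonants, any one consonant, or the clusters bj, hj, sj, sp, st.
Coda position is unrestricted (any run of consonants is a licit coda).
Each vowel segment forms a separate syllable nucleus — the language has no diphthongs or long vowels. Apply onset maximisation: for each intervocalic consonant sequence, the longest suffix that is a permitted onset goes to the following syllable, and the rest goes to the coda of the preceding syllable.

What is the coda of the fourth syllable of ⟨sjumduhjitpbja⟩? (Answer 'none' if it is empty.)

Vowels present: u, u, i, a; each is a nucleus, giving 4 syllables.
Between /u/ (V1) and /u/ (V2): /md/ — longest licit onset from the right is /d/, leaving /m/ as coda.
Between /u/ (V2) and /i/ (V3): /hj/ is a licit onset in full, so it all attaches to the next syllable.
Between /i/ (V3) and /a/ (V4): /tpbj/ splits as /tp/ + /bj/ (/bj/ is the longest suffix that is a licit onset).
Syllabification: sjum.du.hjitp.bja.
Syllable 4 is /bja/: onset /bj/, nucleus /a/, coda ∅.

none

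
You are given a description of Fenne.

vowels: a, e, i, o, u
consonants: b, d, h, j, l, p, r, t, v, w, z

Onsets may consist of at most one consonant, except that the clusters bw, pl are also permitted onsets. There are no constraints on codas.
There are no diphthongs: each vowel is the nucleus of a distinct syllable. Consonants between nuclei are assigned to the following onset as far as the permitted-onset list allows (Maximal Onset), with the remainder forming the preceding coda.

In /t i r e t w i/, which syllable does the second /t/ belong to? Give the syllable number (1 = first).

2

The vowels are i, e, i — 3 nuclei, so 3 syllables.
V1 /i/ – V2 /e/: /r/ is a single consonant, so it becomes the next onset.
V2 /e/ – V3 /i/: /tw/ splits as /t/ + /w/ (/w/ is the longest suffix that is a licit onset).
Result: ti.ret.wi.
The second /t/ is in the coda of syllable 2 (/ret/).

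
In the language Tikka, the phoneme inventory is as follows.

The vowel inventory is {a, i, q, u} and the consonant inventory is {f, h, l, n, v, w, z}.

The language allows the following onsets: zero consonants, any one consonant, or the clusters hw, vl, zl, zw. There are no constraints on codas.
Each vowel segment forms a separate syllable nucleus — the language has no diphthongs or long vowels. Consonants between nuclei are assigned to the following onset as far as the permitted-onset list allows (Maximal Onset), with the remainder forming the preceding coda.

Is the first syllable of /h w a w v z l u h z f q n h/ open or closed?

closed

Nuclei (vowels): a, u, q → 3 syllables.
/a…u/ gap (V1→V2): cluster /wvzl/ — the longest permitted-onset suffix is /zl/; onset = /zl/, preceding coda = /wv/.
/u…q/ gap (V2→V3): /hzf/; trying suffixes from longest down, /f/ is the first permitted one, so coda /hz/ | onset /f/.
Syllabification: hwawv.zluhz.fqnh.
Syllable 1 is /hwawv/ with coda /wv/, so it is closed.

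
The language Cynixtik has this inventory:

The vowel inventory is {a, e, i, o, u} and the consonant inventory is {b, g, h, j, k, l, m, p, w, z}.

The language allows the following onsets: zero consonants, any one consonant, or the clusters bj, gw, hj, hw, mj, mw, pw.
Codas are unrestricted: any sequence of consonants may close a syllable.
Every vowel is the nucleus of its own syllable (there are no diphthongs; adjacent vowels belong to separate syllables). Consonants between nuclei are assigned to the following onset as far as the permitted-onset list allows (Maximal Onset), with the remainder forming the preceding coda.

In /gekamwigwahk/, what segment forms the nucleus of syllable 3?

i

Vowels present: e, a, i, a; each is a nucleus, giving 4 syllables.
The third nucleus (vowel 3 from the left) is /i/.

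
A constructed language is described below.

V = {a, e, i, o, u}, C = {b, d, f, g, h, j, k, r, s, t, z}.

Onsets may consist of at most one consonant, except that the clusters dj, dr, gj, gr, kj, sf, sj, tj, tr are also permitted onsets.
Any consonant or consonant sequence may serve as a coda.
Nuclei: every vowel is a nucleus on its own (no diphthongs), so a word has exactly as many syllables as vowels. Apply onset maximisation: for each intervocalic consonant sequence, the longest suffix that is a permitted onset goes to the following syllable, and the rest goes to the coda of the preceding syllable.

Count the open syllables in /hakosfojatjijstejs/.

Vowels present: a, o, o, a, i, e; each is a nucleus, giving 6 syllables.
Between /a/ (V1) and /o/ (V2): just /k/ — single C goes to the following onset.
Between /o/ (V2) and /o/ (V3): /sf/ is a licit onset in full, so it all attaches to the next syllable.
Between /o/ (V3) and /a/ (V4): just /j/ — single C goes to the following onset.
Between /a/ (V4) and /i/ (V5): cluster /tj/ — /tj/ is itself a permitted onset, so the whole cluster goes right; preceding coda = ∅.
Between /i/ (V5) and /e/ (V6): /jst/ splits as /js/ + /t/ (/t/ is the longest suffix that is a licit onset).
So the parse is ha.ko.sfo.ja.tjijs.tejs.
Classifying each syllable: /ha/ (open), /ko/ (open), /sfo/ (open), /ja/ (open), /tjijs/ (closed), /tejs/ (closed).
Open syllables: 4.

4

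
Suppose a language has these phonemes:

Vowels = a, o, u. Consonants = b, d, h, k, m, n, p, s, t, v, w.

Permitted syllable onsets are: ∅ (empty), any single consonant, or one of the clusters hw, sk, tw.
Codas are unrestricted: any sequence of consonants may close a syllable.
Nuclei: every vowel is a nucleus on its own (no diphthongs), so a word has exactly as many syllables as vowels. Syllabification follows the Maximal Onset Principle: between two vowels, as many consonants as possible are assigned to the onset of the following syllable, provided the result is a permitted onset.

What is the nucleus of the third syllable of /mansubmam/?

a

Vowels present: a, u, a; each is a nucleus, giving 3 syllables.
The third nucleus (vowel 3 from the left) is /a/.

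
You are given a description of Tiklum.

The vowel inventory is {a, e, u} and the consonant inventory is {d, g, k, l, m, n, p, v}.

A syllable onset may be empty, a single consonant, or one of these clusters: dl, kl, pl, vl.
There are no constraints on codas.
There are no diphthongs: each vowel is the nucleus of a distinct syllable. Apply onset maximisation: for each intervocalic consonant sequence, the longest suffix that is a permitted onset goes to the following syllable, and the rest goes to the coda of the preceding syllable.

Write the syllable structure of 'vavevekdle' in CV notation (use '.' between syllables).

CV.CV.CVC.CCV

Nuclei (vowels): a, e, e, e → 4 syllables.
V1 /a/ – V2 /e/: /v/ is a single consonant, so it becomes the next onset.
V2 /e/ – V3 /e/: /v/ → onset of the next syllable (single consonants are always licit onsets).
V3 /e/ – V4 /e/: /kdl/ splits as /k/ + /dl/ (/dl/ is the longest suffix that is a licit onset).
So the parse is va.ve.vek.dle.
Mapping each syllable to C/V: /va/ → CV, /ve/ → CV, /vek/ → CVC, /dle/ → CCV.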